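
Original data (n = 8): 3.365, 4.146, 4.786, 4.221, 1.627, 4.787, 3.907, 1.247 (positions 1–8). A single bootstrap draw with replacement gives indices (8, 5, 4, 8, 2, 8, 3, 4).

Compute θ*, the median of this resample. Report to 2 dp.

Resample values: 1.247, 1.627, 4.221, 1.247, 4.146, 1.247, 4.786, 4.221.
Sorted: 1.247, 1.247, 1.247, 1.627, 4.146, 4.221, 4.221, 4.786
Median = average of the two middle values = 2.89

θ* = 2.89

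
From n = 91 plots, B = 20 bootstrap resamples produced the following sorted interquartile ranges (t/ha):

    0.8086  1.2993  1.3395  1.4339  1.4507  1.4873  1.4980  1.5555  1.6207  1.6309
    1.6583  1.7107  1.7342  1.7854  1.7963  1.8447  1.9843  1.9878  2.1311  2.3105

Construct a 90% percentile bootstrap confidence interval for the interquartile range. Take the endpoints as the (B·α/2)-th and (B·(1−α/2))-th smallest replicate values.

α = 0.10; lower rank = 20 × 0.050 = 1; upper rank = 20 × 0.950 = 19.
The 1st smallest replicate is 0.8086; the 19th is 2.1311.

(0.8086, 2.1311)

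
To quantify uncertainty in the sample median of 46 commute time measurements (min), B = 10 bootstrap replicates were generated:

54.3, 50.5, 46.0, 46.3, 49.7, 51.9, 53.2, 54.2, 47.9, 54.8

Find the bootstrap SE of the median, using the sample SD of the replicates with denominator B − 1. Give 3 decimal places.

Bootstrap SE is the standard deviation of the 10 replicate medians.
Mean of replicates: (54.3 + 50.5 + 46.0 + 46.3 + 49.7 + 51.9 + 53.2 + 54.2 + 47.9 + 54.8) / 10 = 508.8000 / 10 = 50.8800
Sum of squared deviations: (+3.4200)² + (−0.3800)² + (−4.8800)² + (−4.5800)² + (−1.1800)² + (+1.0200)² + (+2.3200)² + (+3.3200)² + (−2.9800)² + (+3.9200)² = 99.7160
Variance = 99.7160 / 9 = 11.0796
SE* = √11.0796

SE* = 3.329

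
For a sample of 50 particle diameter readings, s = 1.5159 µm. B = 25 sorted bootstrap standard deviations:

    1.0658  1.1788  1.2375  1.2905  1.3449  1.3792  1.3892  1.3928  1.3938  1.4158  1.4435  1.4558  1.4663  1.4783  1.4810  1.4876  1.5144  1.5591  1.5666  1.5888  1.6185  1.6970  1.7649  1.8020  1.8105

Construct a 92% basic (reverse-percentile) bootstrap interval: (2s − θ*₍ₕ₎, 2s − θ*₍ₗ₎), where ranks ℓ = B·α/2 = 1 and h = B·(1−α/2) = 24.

Percentile endpoints at ranks 1 and 24: θ*₍1₎ = 1.0658, θ*₍24₎ = 1.8020.
Basic interval reflects these around s:
  lower = 2 × 1.5159 − 1.8020 = 1.2298
  upper = 2 × 1.5159 − 1.0658 = 1.9660

(1.2298, 1.9660)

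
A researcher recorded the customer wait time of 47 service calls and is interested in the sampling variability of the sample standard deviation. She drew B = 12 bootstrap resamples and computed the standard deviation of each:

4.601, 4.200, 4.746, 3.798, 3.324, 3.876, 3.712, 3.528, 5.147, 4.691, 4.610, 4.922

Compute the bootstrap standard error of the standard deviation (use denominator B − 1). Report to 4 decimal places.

Bootstrap SE is the standard deviation of the 12 replicate standard deviations.
Mean of replicates: (4.601 + 4.200 + 4.746 + 3.798 + 3.324 + 3.876 + 3.712 + 3.528 + 5.147 + 4.691 + 4.610 + 4.922) / 12 = 51.15500 / 12 = 4.26292
Sum of squared deviations: (+0.33808)² + (−0.06292)² + (+0.48308)² + (−0.46492)² + (−0.93892)² + (−0.38692)² + (−0.55092)² + (−0.73492)² + (+0.88408)² + (+0.42808)² + (+0.34708)² + (+0.65908)² = 3.96237
Variance = 3.96237 / 11 = 0.36022
SE* = √0.36022

SE* = 0.6002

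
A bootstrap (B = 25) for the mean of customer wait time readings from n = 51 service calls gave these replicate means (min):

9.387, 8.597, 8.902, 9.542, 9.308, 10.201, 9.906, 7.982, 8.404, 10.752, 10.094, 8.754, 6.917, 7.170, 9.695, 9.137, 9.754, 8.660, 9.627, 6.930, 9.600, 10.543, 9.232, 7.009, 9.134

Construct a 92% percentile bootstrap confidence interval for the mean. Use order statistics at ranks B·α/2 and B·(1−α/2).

Sorted replicates: 6.917, 6.930, 7.009, 7.170, 7.982, 8.404, 8.597, 8.660, 8.754, 8.902, 9.134, 9.137, 9.232, 9.308, 9.387, 9.542, 9.600, 9.627, 9.695, 9.754, 9.906, 10.094, 10.201, 10.543, 10.752
α = 0.08; lower rank = 25 × 0.040 = 1; upper rank = 25 × 0.960 = 24.
The 1st smallest replicate is 6.917; the 24th is 10.543.

(6.917, 10.543)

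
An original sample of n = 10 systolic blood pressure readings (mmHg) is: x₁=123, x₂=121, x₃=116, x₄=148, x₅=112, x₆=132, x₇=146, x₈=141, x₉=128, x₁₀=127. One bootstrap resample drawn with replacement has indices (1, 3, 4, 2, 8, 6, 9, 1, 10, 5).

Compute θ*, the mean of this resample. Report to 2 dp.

Resample values: 123, 116, 148, 121, 141, 132, 128, 123, 127, 112.
Mean = (123 + 116 + 148 + 121 + 141 + 132 + 128 + 123 + 127 + 112) / 10 = 1271.0 / 10 = 127.10

θ* = 127.10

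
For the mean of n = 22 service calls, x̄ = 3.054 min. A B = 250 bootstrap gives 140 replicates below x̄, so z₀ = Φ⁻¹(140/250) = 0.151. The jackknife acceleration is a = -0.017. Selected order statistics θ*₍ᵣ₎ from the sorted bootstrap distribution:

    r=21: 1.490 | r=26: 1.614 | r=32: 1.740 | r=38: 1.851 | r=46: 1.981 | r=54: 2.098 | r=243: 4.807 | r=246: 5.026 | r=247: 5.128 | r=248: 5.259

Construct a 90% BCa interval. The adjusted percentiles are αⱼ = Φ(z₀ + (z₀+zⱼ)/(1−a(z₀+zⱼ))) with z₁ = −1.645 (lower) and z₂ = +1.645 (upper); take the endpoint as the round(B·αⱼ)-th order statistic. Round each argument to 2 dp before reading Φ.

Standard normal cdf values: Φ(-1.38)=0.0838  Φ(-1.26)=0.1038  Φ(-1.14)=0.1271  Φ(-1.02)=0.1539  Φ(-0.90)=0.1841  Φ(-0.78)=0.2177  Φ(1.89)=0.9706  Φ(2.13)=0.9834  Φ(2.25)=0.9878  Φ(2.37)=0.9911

(1.490, 4.807)

Lower: z₀ + z₁ = 0.151 + (-1.645) = -1.494; 1 − a(z₀+z₁) = 1 − (-0.017)(-1.494) = 0.9746; argument = 0.151 + (-1.494)/0.9746 = -1.3819 → -1.38.
α₁ = Φ(-1.38) = 0.0838; rank = round(250 × 0.0838) = 21; θ*₍21₎ = 1.490.
Upper: z₀ + z₂ = 1.796; 1 − a(z₀+z₂) = 1.0305; argument = 1.8938 → 1.89; α₂ = 0.9706; rank = 243; θ*₍243₎ = 4.807.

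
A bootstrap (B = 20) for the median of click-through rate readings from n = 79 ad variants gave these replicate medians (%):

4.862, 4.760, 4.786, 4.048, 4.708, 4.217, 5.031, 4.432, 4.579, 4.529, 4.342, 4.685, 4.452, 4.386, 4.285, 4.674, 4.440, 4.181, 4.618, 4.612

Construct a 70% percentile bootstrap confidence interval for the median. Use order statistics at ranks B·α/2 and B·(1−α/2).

(4.217, 4.760)

Sorted replicates: 4.048, 4.181, 4.217, 4.285, 4.342, 4.386, 4.432, 4.440, 4.452, 4.529, 4.579, 4.612, 4.618, 4.674, 4.685, 4.708, 4.760, 4.786, 4.862, 5.031
α = 0.30; lower rank = 20 × 0.150 = 3; upper rank = 20 × 0.850 = 17.
The 3rd smallest replicate is 4.217; the 17th is 4.760.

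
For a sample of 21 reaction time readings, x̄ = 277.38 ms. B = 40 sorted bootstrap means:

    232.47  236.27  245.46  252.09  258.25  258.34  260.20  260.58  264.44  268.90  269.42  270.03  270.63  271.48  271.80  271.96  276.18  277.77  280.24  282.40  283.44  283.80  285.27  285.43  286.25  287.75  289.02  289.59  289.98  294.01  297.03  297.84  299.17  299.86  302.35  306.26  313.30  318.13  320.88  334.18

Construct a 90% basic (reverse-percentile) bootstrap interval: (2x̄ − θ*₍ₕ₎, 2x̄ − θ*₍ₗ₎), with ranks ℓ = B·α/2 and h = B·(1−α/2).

(236.63, 318.49)

Percentile endpoints at ranks 2 and 38: θ*₍2₎ = 236.27, θ*₍38₎ = 318.13.
Basic interval reflects these around x̄:
  lower = 2 × 277.38 − 318.13 = 236.63
  upper = 2 × 277.38 − 236.27 = 318.49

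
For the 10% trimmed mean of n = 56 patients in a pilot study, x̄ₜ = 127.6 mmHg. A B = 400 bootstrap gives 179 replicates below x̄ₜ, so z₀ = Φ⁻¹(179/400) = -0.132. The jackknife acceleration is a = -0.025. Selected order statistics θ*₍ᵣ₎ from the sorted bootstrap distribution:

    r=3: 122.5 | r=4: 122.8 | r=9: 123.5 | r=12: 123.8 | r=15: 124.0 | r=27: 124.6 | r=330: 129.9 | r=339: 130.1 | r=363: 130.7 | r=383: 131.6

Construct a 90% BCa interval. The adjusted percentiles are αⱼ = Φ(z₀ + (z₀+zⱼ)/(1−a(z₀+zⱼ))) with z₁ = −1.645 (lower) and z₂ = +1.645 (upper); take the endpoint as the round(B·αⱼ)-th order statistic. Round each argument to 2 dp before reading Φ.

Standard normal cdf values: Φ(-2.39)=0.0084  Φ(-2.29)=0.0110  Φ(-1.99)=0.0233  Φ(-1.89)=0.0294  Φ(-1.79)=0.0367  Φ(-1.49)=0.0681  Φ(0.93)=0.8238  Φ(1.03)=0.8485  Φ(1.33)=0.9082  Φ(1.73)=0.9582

Lower: z₀ + z₁ = -0.132 + (-1.645) = -1.777; 1 − a(z₀+z₁) = 1 − (-0.025)(-1.777) = 0.9556; argument = -0.132 + (-1.777)/0.9556 = -1.9916 → -1.99.
α₁ = Φ(-1.99) = 0.0233; rank = round(400 × 0.0233) = 9; θ*₍9₎ = 123.5.
Upper: z₀ + z₂ = 1.513; 1 − a(z₀+z₂) = 1.0378; argument = 1.3259 → 1.33; α₂ = 0.9082; rank = 363; θ*₍363₎ = 130.7.

(123.5, 130.7)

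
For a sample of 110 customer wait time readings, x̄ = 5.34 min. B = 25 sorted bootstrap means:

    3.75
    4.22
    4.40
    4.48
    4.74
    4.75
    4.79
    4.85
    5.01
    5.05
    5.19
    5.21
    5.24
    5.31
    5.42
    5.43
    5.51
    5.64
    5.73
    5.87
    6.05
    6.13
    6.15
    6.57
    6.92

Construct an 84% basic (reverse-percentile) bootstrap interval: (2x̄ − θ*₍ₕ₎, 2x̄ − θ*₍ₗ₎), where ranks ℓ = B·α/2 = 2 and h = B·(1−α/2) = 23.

Percentile endpoints at ranks 2 and 23: θ*₍2₎ = 4.22, θ*₍23₎ = 6.15.
Basic interval reflects these around x̄:
  lower = 2 × 5.34 − 6.15 = 4.53
  upper = 2 × 5.34 − 4.22 = 6.46

(4.53, 6.46)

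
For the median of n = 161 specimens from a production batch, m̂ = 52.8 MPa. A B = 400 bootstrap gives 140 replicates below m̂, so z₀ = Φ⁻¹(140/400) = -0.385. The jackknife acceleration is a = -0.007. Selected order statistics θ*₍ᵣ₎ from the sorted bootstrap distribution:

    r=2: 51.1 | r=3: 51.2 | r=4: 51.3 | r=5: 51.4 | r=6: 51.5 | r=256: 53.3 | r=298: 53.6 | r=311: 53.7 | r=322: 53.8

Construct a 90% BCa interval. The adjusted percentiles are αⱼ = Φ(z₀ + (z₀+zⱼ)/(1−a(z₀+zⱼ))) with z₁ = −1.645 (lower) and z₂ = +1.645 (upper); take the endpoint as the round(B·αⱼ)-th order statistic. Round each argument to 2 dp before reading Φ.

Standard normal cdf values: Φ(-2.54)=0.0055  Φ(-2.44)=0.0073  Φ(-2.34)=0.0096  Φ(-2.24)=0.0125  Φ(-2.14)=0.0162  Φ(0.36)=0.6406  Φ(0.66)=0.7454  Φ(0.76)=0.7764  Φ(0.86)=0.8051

Lower: z₀ + z₁ = -0.385 + (-1.645) = -2.030; 1 − a(z₀+z₁) = 1 − (-0.007)(-2.030) = 0.9858; argument = -0.385 + (-2.030)/0.9858 = -2.4443 → -2.44.
α₁ = Φ(-2.44) = 0.0073; rank = round(400 × 0.0073) = 3; θ*₍3₎ = 51.2.
Upper: z₀ + z₂ = 1.260; 1 − a(z₀+z₂) = 1.0088; argument = 0.8640 → 0.86; α₂ = 0.8051; rank = 322; θ*₍322₎ = 53.8.

(51.2, 53.8)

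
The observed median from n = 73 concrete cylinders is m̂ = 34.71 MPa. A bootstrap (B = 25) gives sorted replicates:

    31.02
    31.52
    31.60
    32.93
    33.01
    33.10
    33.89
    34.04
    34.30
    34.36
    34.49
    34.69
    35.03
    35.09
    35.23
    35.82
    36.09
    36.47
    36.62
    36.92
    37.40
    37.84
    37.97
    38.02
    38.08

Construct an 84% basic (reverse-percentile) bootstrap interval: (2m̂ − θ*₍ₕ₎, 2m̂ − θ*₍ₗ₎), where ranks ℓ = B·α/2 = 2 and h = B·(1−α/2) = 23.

Percentile endpoints at ranks 2 and 23: θ*₍2₎ = 31.52, θ*₍23₎ = 37.97.
Basic interval reflects these around m̂:
  lower = 2 × 34.71 − 37.97 = 31.45
  upper = 2 × 34.71 − 31.52 = 37.90

(31.45, 37.90)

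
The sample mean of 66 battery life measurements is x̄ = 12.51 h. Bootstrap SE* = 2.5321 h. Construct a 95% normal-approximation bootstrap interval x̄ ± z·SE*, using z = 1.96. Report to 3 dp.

Margin = 1.96 × 2.5321 = 4.9629
Interval: 12.51 ± 4.9629

(7.547, 17.473)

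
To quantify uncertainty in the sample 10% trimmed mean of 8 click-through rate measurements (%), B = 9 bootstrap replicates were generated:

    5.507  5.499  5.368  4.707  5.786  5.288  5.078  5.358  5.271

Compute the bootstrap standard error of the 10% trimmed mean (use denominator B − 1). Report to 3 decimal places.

Bootstrap SE is the standard deviation of the 9 replicate 10% trimmed means.
Mean of replicates: (5.507 + 5.499 + 5.368 + 4.707 + 5.786 + 5.288 + 5.078 + 5.358 + 5.271) / 9 = 47.8620 / 9 = 5.3180
Sum of squared deviations: (+0.1890)² + (+0.1810)² + (+0.0500)² + (−0.6110)² + (+0.4680)² + (−0.0300)² + (−0.2400)² + (+0.0400)² + (−0.0470)² = 0.7256
Variance = 0.7256 / 8 = 0.0907
SE* = √0.0907

SE* = 0.301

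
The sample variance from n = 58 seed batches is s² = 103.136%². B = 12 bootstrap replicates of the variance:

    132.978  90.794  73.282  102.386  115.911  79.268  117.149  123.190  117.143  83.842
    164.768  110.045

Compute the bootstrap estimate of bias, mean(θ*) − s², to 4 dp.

bias = +6.0937

mean(θ*) = (132.978 + 90.794 + 73.282 + 102.386 + 115.911 + 79.268 + 117.149 + 123.190 + 117.143 + 83.842 + 164.768 + 110.045) / 12 = 109.22967
bias = 109.22967 − 103.136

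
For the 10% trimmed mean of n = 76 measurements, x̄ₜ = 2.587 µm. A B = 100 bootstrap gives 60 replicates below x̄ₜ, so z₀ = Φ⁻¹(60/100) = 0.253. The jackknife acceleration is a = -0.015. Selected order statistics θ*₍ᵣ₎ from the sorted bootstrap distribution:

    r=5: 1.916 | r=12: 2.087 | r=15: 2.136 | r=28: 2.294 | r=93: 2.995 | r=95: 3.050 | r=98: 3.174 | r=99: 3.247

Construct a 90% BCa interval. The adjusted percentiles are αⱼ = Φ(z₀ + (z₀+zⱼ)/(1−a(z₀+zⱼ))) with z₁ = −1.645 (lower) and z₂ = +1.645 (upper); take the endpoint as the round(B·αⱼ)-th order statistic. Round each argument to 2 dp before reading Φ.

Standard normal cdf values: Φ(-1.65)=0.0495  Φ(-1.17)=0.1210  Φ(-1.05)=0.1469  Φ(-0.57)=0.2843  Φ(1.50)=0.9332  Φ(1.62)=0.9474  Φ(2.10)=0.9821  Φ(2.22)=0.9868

(2.087, 3.174)

Lower: z₀ + z₁ = 0.253 + (-1.645) = -1.392; 1 − a(z₀+z₁) = 1 − (-0.015)(-1.392) = 0.9791; argument = 0.253 + (-1.392)/0.9791 = -1.1687 → -1.17.
α₁ = Φ(-1.17) = 0.1210; rank = round(100 × 0.1210) = 12; θ*₍12₎ = 2.087.
Upper: z₀ + z₂ = 1.898; 1 − a(z₀+z₂) = 1.0285; argument = 2.0985 → 2.10; α₂ = 0.9821; rank = 98; θ*₍98₎ = 3.174.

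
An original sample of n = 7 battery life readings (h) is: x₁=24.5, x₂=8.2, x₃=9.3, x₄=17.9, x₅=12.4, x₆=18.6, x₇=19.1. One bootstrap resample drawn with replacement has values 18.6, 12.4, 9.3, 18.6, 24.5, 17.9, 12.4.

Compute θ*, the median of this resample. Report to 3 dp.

θ* = 17.900

Sorted: 9.3, 12.4, 12.4, 17.9, 18.6, 18.6, 24.5
Median = middle value = 17.900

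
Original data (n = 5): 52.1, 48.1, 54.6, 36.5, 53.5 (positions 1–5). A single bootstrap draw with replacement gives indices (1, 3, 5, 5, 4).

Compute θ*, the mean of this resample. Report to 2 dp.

Resample values: 52.1, 54.6, 53.5, 53.5, 36.5.
Mean = (52.1 + 54.6 + 53.5 + 53.5 + 36.5) / 5 = 250.20 / 5 = 50.04

θ* = 50.04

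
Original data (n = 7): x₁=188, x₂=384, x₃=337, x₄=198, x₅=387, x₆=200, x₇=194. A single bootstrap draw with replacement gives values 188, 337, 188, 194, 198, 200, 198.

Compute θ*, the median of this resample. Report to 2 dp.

Sorted: 188, 188, 194, 198, 198, 200, 337
Median = middle value = 198.00

θ* = 198.00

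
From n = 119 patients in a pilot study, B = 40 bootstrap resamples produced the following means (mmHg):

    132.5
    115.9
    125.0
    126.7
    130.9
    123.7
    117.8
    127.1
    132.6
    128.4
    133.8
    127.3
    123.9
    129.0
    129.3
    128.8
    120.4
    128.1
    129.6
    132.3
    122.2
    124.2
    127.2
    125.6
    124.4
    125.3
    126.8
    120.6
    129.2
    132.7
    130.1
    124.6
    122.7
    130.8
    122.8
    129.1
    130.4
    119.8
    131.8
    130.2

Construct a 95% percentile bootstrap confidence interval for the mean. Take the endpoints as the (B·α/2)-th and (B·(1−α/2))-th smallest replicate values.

(115.9, 132.7)

Sorted replicates: 115.9, 117.8, 119.8, 120.4, 120.6, 122.2, 122.7, 122.8, 123.7, 123.9, 124.2, 124.4, 124.6, 125.0, 125.3, 125.6, 126.7, 126.8, 127.1, 127.2, 127.3, 128.1, 128.4, 128.8, 129.0, 129.1, 129.2, 129.3, 129.6, 130.1, 130.2, 130.4, 130.8, 130.9, 131.8, 132.3, 132.5, 132.6, 132.7, 133.8
α = 0.05; lower rank = 40 × 0.025 = 1; upper rank = 40 × 0.975 = 39.
The 1st smallest replicate is 115.9; the 39th is 132.7.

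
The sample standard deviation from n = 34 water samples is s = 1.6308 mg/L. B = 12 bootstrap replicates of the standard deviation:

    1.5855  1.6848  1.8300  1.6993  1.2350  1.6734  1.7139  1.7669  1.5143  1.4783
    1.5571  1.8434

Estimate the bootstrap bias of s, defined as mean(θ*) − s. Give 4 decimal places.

bias = +0.0010

mean(θ*) = (1.5855 + 1.6848 + 1.8300 + 1.6993 + 1.2350 + 1.6734 + 1.7139 + 1.7669 + 1.5143 + 1.4783 + 1.5571 + 1.8434) / 12 = 1.63183
bias = 1.63183 − 1.6308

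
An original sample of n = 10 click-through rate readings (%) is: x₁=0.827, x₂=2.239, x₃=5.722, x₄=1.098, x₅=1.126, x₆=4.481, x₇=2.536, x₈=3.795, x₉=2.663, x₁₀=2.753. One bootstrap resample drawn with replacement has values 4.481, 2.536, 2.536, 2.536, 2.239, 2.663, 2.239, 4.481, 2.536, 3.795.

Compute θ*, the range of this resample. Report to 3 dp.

Range = 4.481 − 2.239 = 2.242

θ* = 2.242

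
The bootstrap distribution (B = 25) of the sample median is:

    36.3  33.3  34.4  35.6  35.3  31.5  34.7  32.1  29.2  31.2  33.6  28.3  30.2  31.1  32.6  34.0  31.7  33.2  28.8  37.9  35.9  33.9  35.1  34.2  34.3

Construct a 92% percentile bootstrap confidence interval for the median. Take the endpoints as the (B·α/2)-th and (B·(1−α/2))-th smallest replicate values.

Sorted replicates: 28.3, 28.8, 29.2, 30.2, 31.1, 31.2, 31.5, 31.7, 32.1, 32.6, 33.2, 33.3, 33.6, 33.9, 34.0, 34.2, 34.3, 34.4, 34.7, 35.1, 35.3, 35.6, 35.9, 36.3, 37.9
α = 0.08; lower rank = 25 × 0.040 = 1; upper rank = 25 × 0.960 = 24.
The 1st smallest replicate is 28.3; the 24th is 36.3.

(28.3, 36.3)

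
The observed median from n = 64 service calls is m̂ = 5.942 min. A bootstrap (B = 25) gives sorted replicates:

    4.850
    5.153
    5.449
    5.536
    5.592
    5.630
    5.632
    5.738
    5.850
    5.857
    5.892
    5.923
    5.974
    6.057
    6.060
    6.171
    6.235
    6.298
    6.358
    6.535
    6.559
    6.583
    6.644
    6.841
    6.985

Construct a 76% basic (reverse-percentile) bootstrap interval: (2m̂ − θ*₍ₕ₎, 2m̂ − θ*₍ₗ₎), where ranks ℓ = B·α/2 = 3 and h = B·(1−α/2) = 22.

Percentile endpoints at ranks 3 and 22: θ*₍3₎ = 5.449, θ*₍22₎ = 6.583.
Basic interval reflects these around m̂:
  lower = 2 × 5.942 − 6.583 = 5.301
  upper = 2 × 5.942 − 5.449 = 6.435

(5.301, 6.435)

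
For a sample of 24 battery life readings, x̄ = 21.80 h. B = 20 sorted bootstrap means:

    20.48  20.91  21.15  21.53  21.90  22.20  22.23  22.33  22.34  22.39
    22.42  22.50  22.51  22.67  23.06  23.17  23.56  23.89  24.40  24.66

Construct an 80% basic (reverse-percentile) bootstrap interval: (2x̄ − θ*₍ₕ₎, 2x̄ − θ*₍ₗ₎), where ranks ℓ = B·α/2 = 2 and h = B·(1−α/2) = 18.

Percentile endpoints at ranks 2 and 18: θ*₍2₎ = 20.91, θ*₍18₎ = 23.89.
Basic interval reflects these around x̄:
  lower = 2 × 21.80 − 23.89 = 19.71
  upper = 2 × 21.80 − 20.91 = 22.69

(19.71, 22.69)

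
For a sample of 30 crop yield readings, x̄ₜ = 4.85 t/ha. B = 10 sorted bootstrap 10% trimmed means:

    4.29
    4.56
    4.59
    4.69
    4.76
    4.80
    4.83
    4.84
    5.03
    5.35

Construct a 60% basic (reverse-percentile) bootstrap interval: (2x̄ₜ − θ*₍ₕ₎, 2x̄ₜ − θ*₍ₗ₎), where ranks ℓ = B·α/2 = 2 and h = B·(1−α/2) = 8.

Percentile endpoints at ranks 2 and 8: θ*₍2₎ = 4.56, θ*₍8₎ = 4.84.
Basic interval reflects these around x̄ₜ:
  lower = 2 × 4.85 − 4.84 = 4.86
  upper = 2 × 4.85 − 4.56 = 5.14

(4.86, 5.14)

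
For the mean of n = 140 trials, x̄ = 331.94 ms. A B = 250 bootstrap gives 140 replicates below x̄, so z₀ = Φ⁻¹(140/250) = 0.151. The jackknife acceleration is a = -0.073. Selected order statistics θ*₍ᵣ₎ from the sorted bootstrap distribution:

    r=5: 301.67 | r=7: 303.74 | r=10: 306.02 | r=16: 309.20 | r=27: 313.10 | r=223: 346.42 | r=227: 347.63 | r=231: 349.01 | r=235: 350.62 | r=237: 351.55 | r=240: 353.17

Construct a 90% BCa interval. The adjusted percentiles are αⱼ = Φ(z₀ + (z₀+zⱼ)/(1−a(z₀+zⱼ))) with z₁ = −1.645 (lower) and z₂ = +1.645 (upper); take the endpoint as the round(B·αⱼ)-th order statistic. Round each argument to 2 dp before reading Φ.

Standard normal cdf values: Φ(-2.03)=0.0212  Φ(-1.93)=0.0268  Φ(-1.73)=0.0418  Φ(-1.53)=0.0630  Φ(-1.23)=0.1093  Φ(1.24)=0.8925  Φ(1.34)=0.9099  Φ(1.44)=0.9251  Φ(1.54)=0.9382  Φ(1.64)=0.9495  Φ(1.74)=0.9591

Lower: z₀ + z₁ = 0.151 + (-1.645) = -1.494; 1 − a(z₀+z₁) = 1 − (-0.073)(-1.494) = 0.8909; argument = 0.151 + (-1.494)/0.8909 = -1.5259 → -1.53.
α₁ = Φ(-1.53) = 0.0630; rank = round(250 × 0.0630) = 16; θ*₍16₎ = 309.20.
Upper: z₀ + z₂ = 1.796; 1 − a(z₀+z₂) = 1.1311; argument = 1.7388 → 1.74; α₂ = 0.9591; rank = 240; θ*₍240₎ = 353.17.

(309.20, 353.17)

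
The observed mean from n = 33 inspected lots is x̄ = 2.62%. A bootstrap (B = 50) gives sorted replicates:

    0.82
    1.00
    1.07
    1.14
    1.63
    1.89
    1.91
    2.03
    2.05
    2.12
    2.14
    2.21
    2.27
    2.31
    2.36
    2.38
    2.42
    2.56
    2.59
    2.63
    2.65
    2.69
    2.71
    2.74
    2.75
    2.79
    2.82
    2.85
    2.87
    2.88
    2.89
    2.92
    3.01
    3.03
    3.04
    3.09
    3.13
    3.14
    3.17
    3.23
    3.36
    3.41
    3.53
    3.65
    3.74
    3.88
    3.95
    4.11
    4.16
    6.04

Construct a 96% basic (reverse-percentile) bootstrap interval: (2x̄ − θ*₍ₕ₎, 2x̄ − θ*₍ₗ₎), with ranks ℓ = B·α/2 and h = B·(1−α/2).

(1.08, 4.42)

Percentile endpoints at ranks 1 and 49: θ*₍1₎ = 0.82, θ*₍49₎ = 4.16.
Basic interval reflects these around x̄:
  lower = 2 × 2.62 − 4.16 = 1.08
  upper = 2 × 2.62 − 0.82 = 4.42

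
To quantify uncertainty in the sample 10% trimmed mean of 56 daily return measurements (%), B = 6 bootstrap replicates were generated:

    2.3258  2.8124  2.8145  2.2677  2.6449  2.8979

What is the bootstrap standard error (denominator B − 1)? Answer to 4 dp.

SE* = 0.2695

Bootstrap SE is the standard deviation of the 6 replicate 10% trimmed means.
Mean of replicates: (2.3258 + 2.8124 + 2.8145 + 2.2677 + 2.6449 + 2.8979) / 6 = 15.76320 / 6 = 2.62720
Sum of squared deviations: (−0.30140)² + (+0.18520)² + (+0.18730)² + (−0.35950)² + (+0.01770)² + (+0.27070)² = 0.36305
Variance = 0.36305 / 5 = 0.07261
SE* = √0.07261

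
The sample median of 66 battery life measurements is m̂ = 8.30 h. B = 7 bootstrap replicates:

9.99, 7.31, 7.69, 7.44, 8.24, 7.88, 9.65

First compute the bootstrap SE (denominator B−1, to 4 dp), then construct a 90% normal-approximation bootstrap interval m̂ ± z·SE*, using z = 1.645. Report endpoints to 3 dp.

(6.530, 10.070)

Mean of replicates = 8.3143; sum of squared deviations = 6.9490; SE* = √(6.9490/6) = 1.0762
Margin = 1.645 × 1.0762 = 1.7703
Interval: 8.30 ± 1.7703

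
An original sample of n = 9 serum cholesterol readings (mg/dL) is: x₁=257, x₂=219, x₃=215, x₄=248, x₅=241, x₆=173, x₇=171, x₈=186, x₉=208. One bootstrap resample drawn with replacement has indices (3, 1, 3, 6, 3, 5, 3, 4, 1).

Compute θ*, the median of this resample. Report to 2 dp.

Resample values: 215, 257, 215, 173, 215, 241, 215, 248, 257.
Sorted: 173, 215, 215, 215, 215, 241, 248, 257, 257
Median = middle value = 215.00

θ* = 215.00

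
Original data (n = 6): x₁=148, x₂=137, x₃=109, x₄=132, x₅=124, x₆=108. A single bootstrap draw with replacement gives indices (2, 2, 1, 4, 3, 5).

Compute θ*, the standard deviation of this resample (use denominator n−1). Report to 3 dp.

Resample values: 137, 137, 148, 132, 109, 124.
Mean = 131.1667; sum of squared deviations = 894.8333
s² = 894.8333 / 5 = 178.9667
s = √178.9667 = 13.378

θ* = 13.378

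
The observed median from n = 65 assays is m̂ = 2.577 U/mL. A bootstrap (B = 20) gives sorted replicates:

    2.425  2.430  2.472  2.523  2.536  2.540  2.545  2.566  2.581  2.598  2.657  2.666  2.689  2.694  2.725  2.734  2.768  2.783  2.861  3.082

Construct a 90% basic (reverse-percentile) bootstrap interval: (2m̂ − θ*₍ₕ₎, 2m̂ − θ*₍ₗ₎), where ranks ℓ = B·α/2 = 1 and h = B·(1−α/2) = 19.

(2.293, 2.729)

Percentile endpoints at ranks 1 and 19: θ*₍1₎ = 2.425, θ*₍19₎ = 2.861.
Basic interval reflects these around m̂:
  lower = 2 × 2.577 − 2.861 = 2.293
  upper = 2 × 2.577 − 2.425 = 2.729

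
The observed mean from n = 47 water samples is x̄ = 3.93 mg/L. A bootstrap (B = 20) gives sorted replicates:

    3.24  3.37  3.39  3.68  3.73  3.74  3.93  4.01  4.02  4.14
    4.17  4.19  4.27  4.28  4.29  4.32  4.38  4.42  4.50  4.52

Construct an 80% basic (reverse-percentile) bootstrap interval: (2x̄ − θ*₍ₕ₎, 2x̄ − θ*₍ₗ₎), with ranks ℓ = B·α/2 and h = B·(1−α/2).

Percentile endpoints at ranks 2 and 18: θ*₍2₎ = 3.37, θ*₍18₎ = 4.42.
Basic interval reflects these around x̄:
  lower = 2 × 3.93 − 4.42 = 3.44
  upper = 2 × 3.93 − 3.37 = 4.49

(3.44, 4.49)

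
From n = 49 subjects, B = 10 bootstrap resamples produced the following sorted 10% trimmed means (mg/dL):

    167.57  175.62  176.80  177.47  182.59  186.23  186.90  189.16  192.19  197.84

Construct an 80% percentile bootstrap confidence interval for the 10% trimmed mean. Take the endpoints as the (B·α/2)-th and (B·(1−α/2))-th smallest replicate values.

α = 0.20; lower rank = 10 × 0.100 = 1; upper rank = 10 × 0.900 = 9.
The 1st smallest replicate is 167.57; the 9th is 192.19.

(167.57, 192.19)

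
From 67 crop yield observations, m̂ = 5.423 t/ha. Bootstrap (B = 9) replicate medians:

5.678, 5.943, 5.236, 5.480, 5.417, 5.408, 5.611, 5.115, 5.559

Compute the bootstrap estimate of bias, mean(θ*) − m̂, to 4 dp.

bias = +0.0711

mean(θ*) = (5.678 + 5.943 + 5.236 + 5.480 + 5.417 + 5.408 + 5.611 + 5.115 + 5.559) / 9 = 5.49411
bias = 5.49411 − 5.423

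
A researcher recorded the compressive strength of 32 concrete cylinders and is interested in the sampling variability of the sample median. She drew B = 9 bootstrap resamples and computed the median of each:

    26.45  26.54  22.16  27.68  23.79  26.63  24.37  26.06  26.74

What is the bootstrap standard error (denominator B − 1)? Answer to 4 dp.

SE* = 1.7723

Bootstrap SE is the standard deviation of the 9 replicate medians.
Mean of replicates: (26.45 + 26.54 + 22.16 + 27.68 + 23.79 + 26.63 + 24.37 + 26.06 + 26.74) / 9 = 230.42000 / 9 = 25.60222
Sum of squared deviations: (+0.84778)² + (+0.93778)² + (−3.44222)² + (+2.07778)² + (−1.81222)² + (+1.02778)² + (−1.23222)² + (+0.45778)² + (+1.13778)² = 25.12716
Variance = 25.12716 / 8 = 3.14089
SE* = √3.14089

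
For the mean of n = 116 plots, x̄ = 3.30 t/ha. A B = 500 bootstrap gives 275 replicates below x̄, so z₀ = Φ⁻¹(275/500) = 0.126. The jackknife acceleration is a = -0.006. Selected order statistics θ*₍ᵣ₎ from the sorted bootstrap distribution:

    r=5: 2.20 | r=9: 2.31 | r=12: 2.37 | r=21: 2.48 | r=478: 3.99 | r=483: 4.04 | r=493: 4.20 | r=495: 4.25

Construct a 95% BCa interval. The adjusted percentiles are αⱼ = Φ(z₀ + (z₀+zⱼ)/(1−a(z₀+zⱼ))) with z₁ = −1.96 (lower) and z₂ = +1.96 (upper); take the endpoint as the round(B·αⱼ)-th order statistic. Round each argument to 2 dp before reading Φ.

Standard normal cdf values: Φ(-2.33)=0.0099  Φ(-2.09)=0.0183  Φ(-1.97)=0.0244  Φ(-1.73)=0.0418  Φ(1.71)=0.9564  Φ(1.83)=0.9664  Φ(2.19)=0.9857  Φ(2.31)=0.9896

Lower: z₀ + z₁ = 0.126 + (-1.960) = -1.834; 1 − a(z₀+z₁) = 1 − (-0.006)(-1.834) = 0.9890; argument = 0.126 + (-1.834)/0.9890 = -1.7284 → -1.73.
α₁ = Φ(-1.73) = 0.0418; rank = round(500 × 0.0418) = 21; θ*₍21₎ = 2.48.
Upper: z₀ + z₂ = 2.086; 1 − a(z₀+z₂) = 1.0125; argument = 2.1862 → 2.19; α₂ = 0.9857; rank = 493; θ*₍493₎ = 4.20.

(2.48, 4.20)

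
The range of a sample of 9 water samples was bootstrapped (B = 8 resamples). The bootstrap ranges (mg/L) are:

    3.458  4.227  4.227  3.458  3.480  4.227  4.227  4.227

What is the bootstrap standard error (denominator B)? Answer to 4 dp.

Bootstrap SE is the standard deviation of the 8 replicate ranges.
Mean of replicates: (3.458 + 4.227 + 4.227 + 3.458 + 3.480 + 4.227 + 4.227 + 4.227) / 8 = 31.53100 / 8 = 3.94138
Sum of squared deviations: (−0.48338)² + (+0.28563)² + (+0.28563)² + (−0.48338)² + (−0.46138)² + (+0.28563)² + (+0.28563)² + (+0.28563)² = 1.08808
Variance = 1.08808 / 8 = 0.13601
SE* = √0.13601

SE* = 0.3688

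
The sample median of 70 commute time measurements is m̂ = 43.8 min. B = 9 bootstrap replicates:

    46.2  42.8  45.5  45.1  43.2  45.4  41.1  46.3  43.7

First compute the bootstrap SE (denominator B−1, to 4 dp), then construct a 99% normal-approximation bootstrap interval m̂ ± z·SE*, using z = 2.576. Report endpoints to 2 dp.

(39.25, 48.35)

Mean of replicates = 44.3667; sum of squared deviations = 24.9200; SE* = √(24.9200/8) = 1.7649
Margin = 2.576 × 1.7649 = 4.546
Interval: 43.8 ± 4.546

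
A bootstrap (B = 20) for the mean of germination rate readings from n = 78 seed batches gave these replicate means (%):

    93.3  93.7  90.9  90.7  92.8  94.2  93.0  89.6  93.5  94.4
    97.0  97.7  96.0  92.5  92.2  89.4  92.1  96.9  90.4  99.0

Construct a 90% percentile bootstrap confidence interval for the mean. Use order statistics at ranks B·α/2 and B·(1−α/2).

(89.4, 97.7)

Sorted replicates: 89.4, 89.6, 90.4, 90.7, 90.9, 92.1, 92.2, 92.5, 92.8, 93.0, 93.3, 93.5, 93.7, 94.2, 94.4, 96.0, 96.9, 97.0, 97.7, 99.0
α = 0.10; lower rank = 20 × 0.050 = 1; upper rank = 20 × 0.950 = 19.
The 1st smallest replicate is 89.4; the 19th is 97.7.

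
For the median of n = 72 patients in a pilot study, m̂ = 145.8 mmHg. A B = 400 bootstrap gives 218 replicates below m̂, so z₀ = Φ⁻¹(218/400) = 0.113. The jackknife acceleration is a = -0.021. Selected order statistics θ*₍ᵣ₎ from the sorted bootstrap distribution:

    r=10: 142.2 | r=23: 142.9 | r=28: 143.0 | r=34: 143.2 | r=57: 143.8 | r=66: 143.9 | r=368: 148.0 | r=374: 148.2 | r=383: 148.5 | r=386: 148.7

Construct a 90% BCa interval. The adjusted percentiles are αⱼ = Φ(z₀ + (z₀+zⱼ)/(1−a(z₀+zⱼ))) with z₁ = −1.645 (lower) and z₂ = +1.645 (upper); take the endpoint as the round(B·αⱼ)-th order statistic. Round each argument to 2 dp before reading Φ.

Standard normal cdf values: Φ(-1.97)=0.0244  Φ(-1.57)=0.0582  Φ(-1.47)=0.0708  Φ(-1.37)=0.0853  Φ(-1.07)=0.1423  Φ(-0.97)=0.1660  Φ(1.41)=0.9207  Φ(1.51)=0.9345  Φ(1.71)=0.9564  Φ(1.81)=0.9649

(143.0, 148.7)

Lower: z₀ + z₁ = 0.113 + (-1.645) = -1.532; 1 − a(z₀+z₁) = 1 − (-0.021)(-1.532) = 0.9678; argument = 0.113 + (-1.532)/0.9678 = -1.4699 → -1.47.
α₁ = Φ(-1.47) = 0.0708; rank = round(400 × 0.0708) = 28; θ*₍28₎ = 143.0.
Upper: z₀ + z₂ = 1.758; 1 − a(z₀+z₂) = 1.0369; argument = 1.8084 → 1.81; α₂ = 0.9649; rank = 386; θ*₍386₎ = 148.7.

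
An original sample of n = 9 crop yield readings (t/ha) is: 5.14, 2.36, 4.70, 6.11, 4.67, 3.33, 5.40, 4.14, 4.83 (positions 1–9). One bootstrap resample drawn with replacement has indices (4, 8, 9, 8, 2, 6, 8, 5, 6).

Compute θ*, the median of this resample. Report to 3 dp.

Resample values: 6.11, 4.14, 4.83, 4.14, 2.36, 3.33, 4.14, 4.67, 3.33.
Sorted: 2.36, 3.33, 3.33, 4.14, 4.14, 4.14, 4.67, 4.83, 6.11
Median = middle value = 4.140

θ* = 4.140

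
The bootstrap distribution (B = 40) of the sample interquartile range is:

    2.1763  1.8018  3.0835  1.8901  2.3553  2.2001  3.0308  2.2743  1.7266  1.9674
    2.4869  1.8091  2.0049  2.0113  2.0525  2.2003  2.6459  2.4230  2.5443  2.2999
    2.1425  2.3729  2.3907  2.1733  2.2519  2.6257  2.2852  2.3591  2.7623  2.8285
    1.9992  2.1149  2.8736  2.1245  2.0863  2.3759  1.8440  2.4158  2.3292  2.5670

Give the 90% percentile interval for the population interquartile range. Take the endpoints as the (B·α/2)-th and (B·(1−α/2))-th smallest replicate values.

Sorted replicates: 1.7266, 1.8018, 1.8091, 1.8440, 1.8901, 1.9674, 1.9992, 2.0049, 2.0113, 2.0525, 2.0863, 2.1149, 2.1245, 2.1425, 2.1733, 2.1763, 2.2001, 2.2003, 2.2519, 2.2743, 2.2852, 2.2999, 2.3292, 2.3553, 2.3591, 2.3729, 2.3759, 2.3907, 2.4158, 2.4230, 2.4869, 2.5443, 2.5670, 2.6257, 2.6459, 2.7623, 2.8285, 2.8736, 3.0308, 3.0835
α = 0.10; lower rank = 40 × 0.050 = 2; upper rank = 40 × 0.950 = 38.
The 2nd smallest replicate is 1.8018; the 38th is 2.8736.

(1.8018, 2.8736)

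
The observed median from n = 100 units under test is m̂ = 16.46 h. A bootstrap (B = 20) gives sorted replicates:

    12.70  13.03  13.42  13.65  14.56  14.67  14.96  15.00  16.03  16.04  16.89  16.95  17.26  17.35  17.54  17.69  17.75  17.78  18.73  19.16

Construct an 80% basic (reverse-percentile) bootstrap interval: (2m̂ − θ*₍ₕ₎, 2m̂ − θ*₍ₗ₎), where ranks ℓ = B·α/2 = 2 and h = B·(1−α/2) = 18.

Percentile endpoints at ranks 2 and 18: θ*₍2₎ = 13.03, θ*₍18₎ = 17.78.
Basic interval reflects these around m̂:
  lower = 2 × 16.46 − 17.78 = 15.14
  upper = 2 × 16.46 − 13.03 = 19.89

(15.14, 19.89)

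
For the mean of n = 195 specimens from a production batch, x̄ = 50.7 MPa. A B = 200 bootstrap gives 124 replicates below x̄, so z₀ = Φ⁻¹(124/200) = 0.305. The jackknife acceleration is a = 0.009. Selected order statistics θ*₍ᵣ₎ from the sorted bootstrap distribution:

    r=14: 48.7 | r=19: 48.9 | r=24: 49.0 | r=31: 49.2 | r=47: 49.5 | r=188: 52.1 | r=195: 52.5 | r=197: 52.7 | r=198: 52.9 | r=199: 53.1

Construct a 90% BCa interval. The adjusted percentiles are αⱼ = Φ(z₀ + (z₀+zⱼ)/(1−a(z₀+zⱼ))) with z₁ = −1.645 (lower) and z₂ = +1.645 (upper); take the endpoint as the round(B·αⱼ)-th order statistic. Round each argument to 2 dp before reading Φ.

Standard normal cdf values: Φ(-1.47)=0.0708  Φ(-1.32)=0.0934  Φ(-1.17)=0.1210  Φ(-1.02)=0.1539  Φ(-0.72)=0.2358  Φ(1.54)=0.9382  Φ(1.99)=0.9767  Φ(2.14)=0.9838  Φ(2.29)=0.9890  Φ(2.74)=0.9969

Lower: z₀ + z₁ = 0.305 + (-1.645) = -1.340; 1 − a(z₀+z₁) = 1 − (0.009)(-1.340) = 1.0121; argument = 0.305 + (-1.340)/1.0121 = -1.0190 → -1.02.
α₁ = Φ(-1.02) = 0.1539; rank = round(200 × 0.1539) = 31; θ*₍31₎ = 49.2.
Upper: z₀ + z₂ = 1.950; 1 − a(z₀+z₂) = 0.9825; argument = 2.2898 → 2.29; α₂ = 0.9890; rank = 198; θ*₍198₎ = 52.9.

(49.2, 52.9)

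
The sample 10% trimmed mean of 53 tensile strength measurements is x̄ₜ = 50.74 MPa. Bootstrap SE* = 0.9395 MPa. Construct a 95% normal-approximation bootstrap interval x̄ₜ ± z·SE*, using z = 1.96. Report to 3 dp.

Margin = 1.96 × 0.9395 = 1.8414
Interval: 50.74 ± 1.8414

(48.899, 52.581)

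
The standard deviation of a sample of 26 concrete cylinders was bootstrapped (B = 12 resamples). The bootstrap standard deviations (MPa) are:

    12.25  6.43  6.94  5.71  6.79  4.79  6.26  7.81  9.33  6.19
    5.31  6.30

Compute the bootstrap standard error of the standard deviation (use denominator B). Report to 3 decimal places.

Bootstrap SE is the standard deviation of the 12 replicate standard deviations.
Mean of replicates: (12.25 + 6.43 + 6.94 + 5.71 + 6.79 + 4.79 + 6.26 + 7.81 + 9.33 + 6.19 + 5.31 + 6.30) / 12 = 84.1100 / 12 = 7.0092
Sum of squared deviations: (+5.2408)² + (−0.5792)² + (−0.0692)² + (−1.2992)² + (−0.2192)² + (−2.2192)² + (−0.7492)² + (+0.8008)² + (+2.3208)² + (−0.8192)² + (−1.6992)² + (−0.7092)² = 45.1171
Variance = 45.1171 / 12 = 3.7598
SE* = √3.7598

SE* = 1.939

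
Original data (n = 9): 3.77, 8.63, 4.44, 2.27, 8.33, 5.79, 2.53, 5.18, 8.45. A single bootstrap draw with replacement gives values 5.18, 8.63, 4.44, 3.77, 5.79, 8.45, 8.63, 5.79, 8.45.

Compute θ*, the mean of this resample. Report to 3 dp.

θ* = 6.570

Mean = (5.18 + 8.63 + 4.44 + 3.77 + 5.79 + 8.45 + 8.63 + 5.79 + 8.45) / 9 = 59.130 / 9 = 6.570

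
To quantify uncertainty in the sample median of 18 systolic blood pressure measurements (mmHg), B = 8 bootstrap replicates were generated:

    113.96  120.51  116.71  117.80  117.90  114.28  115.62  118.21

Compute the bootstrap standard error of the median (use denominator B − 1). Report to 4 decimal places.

Bootstrap SE is the standard deviation of the 8 replicate medians.
Mean of replicates: (113.96 + 120.51 + 116.71 + 117.80 + 117.90 + 114.28 + 115.62 + 118.21) / 8 = 934.99000 / 8 = 116.87375
Sum of squared deviations: (−2.91375)² + (+3.63625)² + (−0.16375)² + (+0.92625)² + (+1.02625)² + (−2.59375)² + (−1.25375)² + (+1.33625)² = 33.73519
Variance = 33.73519 / 7 = 4.81931
SE* = √4.81931

SE* = 2.1953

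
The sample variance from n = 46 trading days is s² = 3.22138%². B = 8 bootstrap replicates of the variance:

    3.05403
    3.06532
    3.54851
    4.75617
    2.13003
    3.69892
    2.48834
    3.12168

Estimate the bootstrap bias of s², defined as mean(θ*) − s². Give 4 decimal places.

mean(θ*) = (3.05403 + 3.06532 + 3.54851 + 4.75617 + 2.13003 + 3.69892 + 2.48834 + 3.12168) / 8 = 3.23287
bias = 3.23287 − 3.22138

bias = +0.0115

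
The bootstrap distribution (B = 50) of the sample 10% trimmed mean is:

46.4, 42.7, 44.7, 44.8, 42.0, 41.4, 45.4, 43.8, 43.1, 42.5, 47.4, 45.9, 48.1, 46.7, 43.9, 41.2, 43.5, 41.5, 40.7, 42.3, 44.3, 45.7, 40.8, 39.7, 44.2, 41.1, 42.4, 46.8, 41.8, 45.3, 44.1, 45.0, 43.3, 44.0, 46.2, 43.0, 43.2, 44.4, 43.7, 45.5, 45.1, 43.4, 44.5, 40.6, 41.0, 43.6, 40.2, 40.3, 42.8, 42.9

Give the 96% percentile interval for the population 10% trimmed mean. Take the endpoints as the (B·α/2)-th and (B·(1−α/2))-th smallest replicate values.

(39.7, 47.4)

Sorted replicates: 39.7, 40.2, 40.3, 40.6, 40.7, 40.8, 41.0, 41.1, 41.2, 41.4, 41.5, 41.8, 42.0, 42.3, 42.4, 42.5, 42.7, 42.8, 42.9, 43.0, 43.1, 43.2, 43.3, 43.4, 43.5, 43.6, 43.7, 43.8, 43.9, 44.0, 44.1, 44.2, 44.3, 44.4, 44.5, 44.7, 44.8, 45.0, 45.1, 45.3, 45.4, 45.5, 45.7, 45.9, 46.2, 46.4, 46.7, 46.8, 47.4, 48.1
α = 0.04; lower rank = 50 × 0.020 = 1; upper rank = 50 × 0.980 = 49.
The 1st smallest replicate is 39.7; the 49th is 47.4.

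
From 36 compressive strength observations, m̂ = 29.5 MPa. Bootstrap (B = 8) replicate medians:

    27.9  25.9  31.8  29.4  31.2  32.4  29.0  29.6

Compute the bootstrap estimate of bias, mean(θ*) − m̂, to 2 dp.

bias = +0.15

mean(θ*) = (27.9 + 25.9 + 31.8 + 29.4 + 31.2 + 32.4 + 29.0 + 29.6) / 8 = 29.650
bias = 29.650 − 29.5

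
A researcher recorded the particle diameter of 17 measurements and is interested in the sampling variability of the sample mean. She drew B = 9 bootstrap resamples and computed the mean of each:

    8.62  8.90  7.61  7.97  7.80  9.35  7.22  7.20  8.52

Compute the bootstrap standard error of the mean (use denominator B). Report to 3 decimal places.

Bootstrap SE is the standard deviation of the 9 replicate means.
Mean of replicates: (8.62 + 8.90 + 7.61 + 7.97 + 7.80 + 9.35 + 7.22 + 7.20 + 8.52) / 9 = 73.1900 / 9 = 8.1322
Sum of squared deviations: (+0.4878)² + (+0.7678)² + (−0.5222)² + (−0.1622)² + (−0.3322)² + (+1.2178)² + (−0.9122)² + (−0.9322)² + (+0.3878)² = 4.5714
Variance = 4.5714 / 9 = 0.5079
SE* = √0.5079

SE* = 0.713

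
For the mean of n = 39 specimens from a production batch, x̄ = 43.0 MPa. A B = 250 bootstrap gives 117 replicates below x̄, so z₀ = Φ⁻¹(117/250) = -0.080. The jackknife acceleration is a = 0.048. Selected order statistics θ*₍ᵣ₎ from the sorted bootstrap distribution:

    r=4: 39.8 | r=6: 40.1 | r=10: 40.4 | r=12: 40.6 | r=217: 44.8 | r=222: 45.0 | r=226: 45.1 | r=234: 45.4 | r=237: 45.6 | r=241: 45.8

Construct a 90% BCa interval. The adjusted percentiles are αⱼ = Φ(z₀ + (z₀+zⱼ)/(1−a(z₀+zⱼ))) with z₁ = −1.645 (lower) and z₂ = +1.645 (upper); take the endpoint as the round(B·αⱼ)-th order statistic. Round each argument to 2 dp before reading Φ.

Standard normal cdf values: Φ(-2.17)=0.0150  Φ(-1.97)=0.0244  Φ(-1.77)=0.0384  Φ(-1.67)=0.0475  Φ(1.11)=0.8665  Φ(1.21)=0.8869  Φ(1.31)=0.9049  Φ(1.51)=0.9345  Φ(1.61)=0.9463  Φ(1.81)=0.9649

(40.6, 45.6)

Lower: z₀ + z₁ = -0.080 + (-1.645) = -1.725; 1 − a(z₀+z₁) = 1 − (0.048)(-1.725) = 1.0828; argument = -0.080 + (-1.725)/1.0828 = -1.6731 → -1.67.
α₁ = Φ(-1.67) = 0.0475; rank = round(250 × 0.0475) = 12; θ*₍12₎ = 40.6.
Upper: z₀ + z₂ = 1.565; 1 − a(z₀+z₂) = 0.9249; argument = 1.6121 → 1.61; α₂ = 0.9463; rank = 237; θ*₍237₎ = 45.6.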